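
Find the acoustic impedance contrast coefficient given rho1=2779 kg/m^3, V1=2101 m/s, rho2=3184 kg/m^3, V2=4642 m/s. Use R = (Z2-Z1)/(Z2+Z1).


Z1 = 2779 * 2101 = 5838679
Z2 = 3184 * 4642 = 14780128
R = (14780128 - 5838679) / (14780128 + 5838679) = 8941449 / 20618807 = 0.4337

0.4337


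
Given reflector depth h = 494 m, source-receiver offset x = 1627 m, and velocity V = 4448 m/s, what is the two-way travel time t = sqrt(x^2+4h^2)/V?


x^2 + 4h^2 = 1627^2 + 4*494^2 = 2647129 + 976144 = 3623273
sqrt(3623273) = 1903.4897
t = 1903.4897 / 4448 = 0.4279 s

0.4279


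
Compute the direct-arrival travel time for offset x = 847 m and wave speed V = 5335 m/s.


t = x / V
= 847 / 5335
= 0.1588 s

0.1588


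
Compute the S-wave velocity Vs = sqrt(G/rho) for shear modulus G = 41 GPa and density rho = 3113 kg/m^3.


Convert G to Pa: G = 41e9 Pa
Compute G/rho = 41e9 / 3113 = 13170575.008
Vs = sqrt(13170575.008) = 3629.13 m/s

3629.13


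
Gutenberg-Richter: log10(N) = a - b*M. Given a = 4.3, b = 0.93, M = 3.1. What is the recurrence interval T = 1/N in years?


log10(N) = 4.3 - 0.93*3.1 = 1.417
N = 10^1.417 = 26.121614
T = 1/N = 1/26.121614 = 0.0383 years

0.0383


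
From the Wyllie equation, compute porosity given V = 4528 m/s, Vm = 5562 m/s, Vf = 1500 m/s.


1/V - 1/Vm = 1/4528 - 1/5562 = 4.106e-05
1/Vf - 1/Vm = 1/1500 - 1/5562 = 0.00048688
phi = 4.106e-05 / 0.00048688 = 0.0843

0.0843


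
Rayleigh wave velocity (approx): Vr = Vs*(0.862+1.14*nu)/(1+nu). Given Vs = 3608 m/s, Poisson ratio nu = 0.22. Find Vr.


Numerator factor = 0.862 + 1.14*0.22 = 1.1128
Denominator = 1 + 0.22 = 1.22
Vr = 3608 * 1.1128 / 1.22 = 3290.97 m/s

3290.97


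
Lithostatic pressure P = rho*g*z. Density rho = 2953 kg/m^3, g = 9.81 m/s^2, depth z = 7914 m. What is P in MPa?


P = rho * g * z / 1e6
= 2953 * 9.81 * 7914 / 1e6
= 229260112.02 / 1e6
= 229.2601 MPa

229.2601


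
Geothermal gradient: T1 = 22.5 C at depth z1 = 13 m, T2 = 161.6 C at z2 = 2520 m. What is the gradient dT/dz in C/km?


dT = 161.6 - 22.5 = 139.1 C
dz = 2520 - 13 = 2507 m
gradient = dT/dz * 1000 = 139.1/2507 * 1000 = 55.4846 C/km

55.4846


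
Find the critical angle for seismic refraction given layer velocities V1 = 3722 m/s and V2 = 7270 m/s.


V1/V2 = 3722/7270 = 0.511967
theta_c = arcsin(0.511967) = 30.7949 degrees

30.7949


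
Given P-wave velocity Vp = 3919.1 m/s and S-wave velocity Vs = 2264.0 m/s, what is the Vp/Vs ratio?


Vp/Vs = 3919.1 / 2264.0
= 1.7311

1.7311


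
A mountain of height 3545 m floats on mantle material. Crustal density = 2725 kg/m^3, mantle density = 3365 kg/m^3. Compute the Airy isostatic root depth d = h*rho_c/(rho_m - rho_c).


rho_m - rho_c = 3365 - 2725 = 640
d = 3545 * 2725 / 640
= 9660125 / 640
= 15093.95 m

15093.95


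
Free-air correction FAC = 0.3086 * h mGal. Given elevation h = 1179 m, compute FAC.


FAC = 0.3086 * h
= 0.3086 * 1179
= 363.8394 mGal

363.8394


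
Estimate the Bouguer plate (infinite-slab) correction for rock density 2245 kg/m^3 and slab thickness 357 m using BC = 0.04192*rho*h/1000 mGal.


BC = 0.04192 * rho * h / 1000
= 0.04192 * 2245 * 357 / 1000
= 33.5974 mGal

33.5974


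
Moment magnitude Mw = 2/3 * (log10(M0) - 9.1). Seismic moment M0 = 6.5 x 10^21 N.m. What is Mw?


log10(M0) = log10(6.5 x 10^21) = 21.8129
Mw = 2/3 * (21.8129 - 9.1)
= 2/3 * 12.7129
= 8.48

8.48


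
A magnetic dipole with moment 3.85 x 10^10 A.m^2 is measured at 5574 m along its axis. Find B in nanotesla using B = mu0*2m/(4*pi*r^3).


m = 3.85 x 10^10 = 38500000000 A.m^2
2m = 77000000000 A.m^2
r^3 = 5574^3 = 173181259224
B = (4pi*10^-7) * 77000000000 / (4*pi * 173181259224) * 1e9
= 96761.053731 / 2176259886870.19 * 1e9
= 44.4621 nT

44.4621


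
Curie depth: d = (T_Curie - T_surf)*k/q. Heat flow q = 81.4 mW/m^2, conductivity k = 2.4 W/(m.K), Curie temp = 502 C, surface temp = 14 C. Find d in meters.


T_Curie - T_surf = 502 - 14 = 488 C
Convert q to W/m^2: 81.4 mW/m^2 = 0.0814 W/m^2
d = 488 * 2.4 / 0.0814 = 14388.21 m

14388.21


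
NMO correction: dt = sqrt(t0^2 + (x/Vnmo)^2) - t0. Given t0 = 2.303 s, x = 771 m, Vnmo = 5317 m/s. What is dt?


x/Vnmo = 771/5317 = 0.145007
(x/Vnmo)^2 = 0.021027
t0^2 = 5.303809
sqrt(5.303809 + 0.021027) = 2.307561
dt = 2.307561 - 2.303 = 0.004561

0.004561


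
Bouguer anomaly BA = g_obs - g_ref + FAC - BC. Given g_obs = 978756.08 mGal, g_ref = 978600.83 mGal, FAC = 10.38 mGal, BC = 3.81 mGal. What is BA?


BA = g_obs - g_ref + FAC - BC
= 978756.08 - 978600.83 + 10.38 - 3.81
= 161.82 mGal

161.82


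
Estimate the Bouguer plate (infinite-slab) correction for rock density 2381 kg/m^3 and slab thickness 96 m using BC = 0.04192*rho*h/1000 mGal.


BC = 0.04192 * rho * h / 1000
= 0.04192 * 2381 * 96 / 1000
= 9.5819 mGal

9.5819


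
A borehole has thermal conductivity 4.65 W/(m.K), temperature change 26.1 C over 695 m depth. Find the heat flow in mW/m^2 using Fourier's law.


q = k * dT / dz * 1000
= 4.65 * 26.1 / 695 * 1000
= 0.174626 * 1000
= 174.6259 mW/m^2

174.6259


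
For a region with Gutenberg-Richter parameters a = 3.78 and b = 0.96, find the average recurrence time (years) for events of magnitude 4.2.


log10(N) = 3.78 - 0.96*4.2 = -0.252
N = 10^-0.252 = 0.559758
T = 1/N = 1/0.559758 = 1.7865 years

1.7865


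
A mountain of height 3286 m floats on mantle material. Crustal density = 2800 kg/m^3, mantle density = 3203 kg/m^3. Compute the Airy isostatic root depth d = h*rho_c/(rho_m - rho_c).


rho_m - rho_c = 3203 - 2800 = 403
d = 3286 * 2800 / 403
= 9200800 / 403
= 22830.77 m

22830.77


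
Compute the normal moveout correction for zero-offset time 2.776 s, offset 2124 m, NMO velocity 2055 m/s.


x/Vnmo = 2124/2055 = 1.033577
(x/Vnmo)^2 = 1.068281
t0^2 = 7.706176
sqrt(7.706176 + 1.068281) = 2.962171
dt = 2.962171 - 2.776 = 0.186171

0.186171


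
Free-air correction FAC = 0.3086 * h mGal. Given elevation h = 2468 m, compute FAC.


FAC = 0.3086 * h
= 0.3086 * 2468
= 761.6248 mGal

761.6248


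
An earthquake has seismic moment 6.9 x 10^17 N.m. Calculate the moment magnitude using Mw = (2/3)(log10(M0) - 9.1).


log10(M0) = log10(6.9 x 10^17) = 17.8388
Mw = 2/3 * (17.8388 - 9.1)
= 2/3 * 8.7388
= 5.83

5.83


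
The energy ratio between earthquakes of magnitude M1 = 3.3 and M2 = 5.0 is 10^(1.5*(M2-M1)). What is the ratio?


M2 - M1 = 5.0 - 3.3 = 1.7
1.5 * 1.7 = 2.55
ratio = 10^2.55 = 354.81

354.81


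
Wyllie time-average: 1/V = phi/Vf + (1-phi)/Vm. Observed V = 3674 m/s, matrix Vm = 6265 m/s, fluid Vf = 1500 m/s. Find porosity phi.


1/V - 1/Vm = 1/3674 - 1/6265 = 0.00011257
1/Vf - 1/Vm = 1/1500 - 1/6265 = 0.00050705
phi = 0.00011257 / 0.00050705 = 0.222

0.222


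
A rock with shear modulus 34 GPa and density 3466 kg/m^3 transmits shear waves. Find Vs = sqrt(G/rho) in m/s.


Convert G to Pa: G = 34e9 Pa
Compute G/rho = 34e9 / 3466 = 9809578.7651
Vs = sqrt(9809578.7651) = 3132.02 m/s

3132.02


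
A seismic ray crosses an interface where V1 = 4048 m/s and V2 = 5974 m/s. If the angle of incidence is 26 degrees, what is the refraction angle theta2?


sin(theta1) = sin(26 deg) = 0.438371
sin(theta2) = V2/V1 * sin(theta1) = 5974/4048 * 0.438371 = 0.646944
theta2 = arcsin(0.646944) = 40.3116 degrees

40.3116


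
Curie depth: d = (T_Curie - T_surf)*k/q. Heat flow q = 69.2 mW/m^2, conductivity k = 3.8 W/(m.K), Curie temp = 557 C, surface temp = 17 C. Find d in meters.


T_Curie - T_surf = 557 - 17 = 540 C
Convert q to W/m^2: 69.2 mW/m^2 = 0.0692 W/m^2
d = 540 * 3.8 / 0.0692 = 29653.18 m

29653.18


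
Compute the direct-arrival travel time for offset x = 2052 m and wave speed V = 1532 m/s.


t = x / V
= 2052 / 1532
= 1.3394 s

1.3394


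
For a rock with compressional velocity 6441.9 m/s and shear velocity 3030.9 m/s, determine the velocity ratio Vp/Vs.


Vp/Vs = 6441.9 / 3030.9
= 2.1254

2.1254


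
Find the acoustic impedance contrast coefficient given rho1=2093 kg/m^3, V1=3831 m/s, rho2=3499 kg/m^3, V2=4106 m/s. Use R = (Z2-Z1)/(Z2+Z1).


Z1 = 2093 * 3831 = 8018283
Z2 = 3499 * 4106 = 14366894
R = (14366894 - 8018283) / (14366894 + 8018283) = 6348611 / 22385177 = 0.2836

0.2836


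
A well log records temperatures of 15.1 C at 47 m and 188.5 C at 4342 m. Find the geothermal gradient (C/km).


dT = 188.5 - 15.1 = 173.4 C
dz = 4342 - 47 = 4295 m
gradient = dT/dz * 1000 = 173.4/4295 * 1000 = 40.3725 C/km

40.3725


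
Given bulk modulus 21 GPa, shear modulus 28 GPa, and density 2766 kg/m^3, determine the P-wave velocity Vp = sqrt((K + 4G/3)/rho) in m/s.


First compute the effective modulus:
K + 4G/3 = 21e9 + 4*28e9/3 = 58333333333.33 Pa
Then divide by density:
58333333333.33 / 2766 = 21089419.1371 Pa/(kg/m^3)
Take the square root:
Vp = sqrt(21089419.1371) = 4592.32 m/s

4592.32


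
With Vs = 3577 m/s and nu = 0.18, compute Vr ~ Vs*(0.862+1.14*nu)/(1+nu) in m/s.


Numerator factor = 0.862 + 1.14*0.18 = 1.0672
Denominator = 1 + 0.18 = 1.18
Vr = 3577 * 1.0672 / 1.18 = 3235.06 m/s

3235.06


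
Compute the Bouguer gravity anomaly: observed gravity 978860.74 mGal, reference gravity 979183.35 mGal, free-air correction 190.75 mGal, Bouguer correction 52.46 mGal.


BA = g_obs - g_ref + FAC - BC
= 978860.74 - 979183.35 + 190.75 - 52.46
= -184.32 mGal

-184.32


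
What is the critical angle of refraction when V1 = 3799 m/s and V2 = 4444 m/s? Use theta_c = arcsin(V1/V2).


V1/V2 = 3799/4444 = 0.85486
theta_c = arcsin(0.85486) = 58.7443 degrees

58.7443


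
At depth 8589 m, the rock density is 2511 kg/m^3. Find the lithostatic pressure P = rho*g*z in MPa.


P = rho * g * z / 1e6
= 2511 * 9.81 * 8589 / 1e6
= 211572063.99 / 1e6
= 211.5721 MPa

211.5721


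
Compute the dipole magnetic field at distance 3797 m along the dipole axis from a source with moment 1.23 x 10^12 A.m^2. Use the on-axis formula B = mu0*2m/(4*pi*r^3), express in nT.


m = 1.23 x 10^12 = 1230000000000 A.m^2
2m = 2460000000000 A.m^2
r^3 = 3797^3 = 54742142573
B = (4pi*10^-7) * 2460000000000 / (4*pi * 54742142573) * 1e9
= 3091327.171132 / 687910051796.41 * 1e9
= 4493.7956 nT

4493.7956


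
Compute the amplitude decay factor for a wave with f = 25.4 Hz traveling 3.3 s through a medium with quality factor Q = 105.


pi*f*t/Q = pi*25.4*3.3/105 = 2.507889
A/A0 = exp(-2.507889) = 0.08144

0.08144


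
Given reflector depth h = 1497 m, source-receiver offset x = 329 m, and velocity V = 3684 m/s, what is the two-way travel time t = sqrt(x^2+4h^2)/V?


x^2 + 4h^2 = 329^2 + 4*1497^2 = 108241 + 8964036 = 9072277
sqrt(9072277) = 3012.0221
t = 3012.0221 / 3684 = 0.8176 s

0.8176


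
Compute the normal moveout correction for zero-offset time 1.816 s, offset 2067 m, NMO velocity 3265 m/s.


x/Vnmo = 2067/3265 = 0.633078
(x/Vnmo)^2 = 0.400788
t0^2 = 3.297856
sqrt(3.297856 + 0.400788) = 1.923186
dt = 1.923186 - 1.816 = 0.107186

0.107186


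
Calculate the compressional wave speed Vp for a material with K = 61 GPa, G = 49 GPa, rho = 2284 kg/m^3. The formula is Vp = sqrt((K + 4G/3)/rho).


First compute the effective modulus:
K + 4G/3 = 61e9 + 4*49e9/3 = 126333333333.33 Pa
Then divide by density:
126333333333.33 / 2284 = 55312317.5715 Pa/(kg/m^3)
Take the square root:
Vp = sqrt(55312317.5715) = 7437.23 m/s

7437.23


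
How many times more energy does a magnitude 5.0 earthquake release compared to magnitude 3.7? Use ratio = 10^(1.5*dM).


M2 - M1 = 5.0 - 3.7 = 1.3
1.5 * 1.3 = 1.95
ratio = 10^1.95 = 89.13

89.13


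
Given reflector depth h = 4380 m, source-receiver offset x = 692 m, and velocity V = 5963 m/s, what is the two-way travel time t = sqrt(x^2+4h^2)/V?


x^2 + 4h^2 = 692^2 + 4*4380^2 = 478864 + 76737600 = 77216464
sqrt(77216464) = 8787.2899
t = 8787.2899 / 5963 = 1.4736 s

1.4736


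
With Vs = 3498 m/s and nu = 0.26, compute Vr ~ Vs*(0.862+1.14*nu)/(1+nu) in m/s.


Numerator factor = 0.862 + 1.14*0.26 = 1.1584
Denominator = 1 + 0.26 = 1.26
Vr = 3498 * 1.1584 / 1.26 = 3215.94 m/s

3215.94


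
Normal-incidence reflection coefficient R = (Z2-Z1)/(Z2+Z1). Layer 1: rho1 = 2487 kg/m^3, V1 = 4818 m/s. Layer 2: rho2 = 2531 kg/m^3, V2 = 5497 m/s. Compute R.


Z1 = 2487 * 4818 = 11982366
Z2 = 2531 * 5497 = 13912907
R = (13912907 - 11982366) / (13912907 + 11982366) = 1930541 / 25895273 = 0.0746

0.0746


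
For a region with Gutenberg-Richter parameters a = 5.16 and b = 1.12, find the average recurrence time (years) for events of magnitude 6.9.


log10(N) = 5.16 - 1.12*6.9 = -2.568
N = 10^-2.568 = 0.002704
T = 1/N = 1/0.002704 = 369.8282 years

369.8282


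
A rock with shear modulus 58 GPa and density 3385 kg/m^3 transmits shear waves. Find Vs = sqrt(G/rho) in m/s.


Convert G to Pa: G = 58e9 Pa
Compute G/rho = 58e9 / 3385 = 17134416.5436
Vs = sqrt(17134416.5436) = 4139.37 m/s

4139.37


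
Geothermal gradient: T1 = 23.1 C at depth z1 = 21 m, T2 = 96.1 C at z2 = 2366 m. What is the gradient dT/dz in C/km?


dT = 96.1 - 23.1 = 73.0 C
dz = 2366 - 21 = 2345 m
gradient = dT/dz * 1000 = 73.0/2345 * 1000 = 31.1301 C/km

31.1301


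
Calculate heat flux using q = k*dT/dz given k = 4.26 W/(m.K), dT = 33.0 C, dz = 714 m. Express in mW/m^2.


q = k * dT / dz * 1000
= 4.26 * 33.0 / 714 * 1000
= 0.196891 * 1000
= 196.8908 mW/m^2

196.8908


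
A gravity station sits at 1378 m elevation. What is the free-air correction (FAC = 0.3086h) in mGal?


FAC = 0.3086 * h
= 0.3086 * 1378
= 425.2508 mGal

425.2508


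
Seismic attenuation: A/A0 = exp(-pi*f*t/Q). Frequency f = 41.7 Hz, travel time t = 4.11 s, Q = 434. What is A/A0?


pi*f*t/Q = pi*41.7*4.11/434 = 1.240618
A/A0 = exp(-1.240618) = 0.289205

0.289205


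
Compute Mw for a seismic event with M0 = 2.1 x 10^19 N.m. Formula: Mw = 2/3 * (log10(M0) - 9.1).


log10(M0) = log10(2.1 x 10^19) = 19.3222
Mw = 2/3 * (19.3222 - 9.1)
= 2/3 * 10.2222
= 6.81

6.81


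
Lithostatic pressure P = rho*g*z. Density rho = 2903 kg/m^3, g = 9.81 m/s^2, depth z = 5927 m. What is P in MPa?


P = rho * g * z / 1e6
= 2903 * 9.81 * 5927 / 1e6
= 168791654.61 / 1e6
= 168.7917 MPa

168.7917


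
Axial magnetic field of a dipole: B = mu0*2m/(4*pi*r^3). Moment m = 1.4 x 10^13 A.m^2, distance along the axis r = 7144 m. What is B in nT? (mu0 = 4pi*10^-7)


m = 1.4 x 10^13 = 14000000000000 A.m^2
2m = 28000000000000 A.m^2
r^3 = 7144^3 = 364606441984
B = (4pi*10^-7) * 28000000000000 / (4*pi * 364606441984) * 1e9
= 35185837.720206 / 4581779678353.79 * 1e9
= 7679.5132 nT

7679.5132


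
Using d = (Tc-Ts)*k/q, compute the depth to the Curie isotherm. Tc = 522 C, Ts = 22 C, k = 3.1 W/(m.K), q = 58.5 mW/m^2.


T_Curie - T_surf = 522 - 22 = 500 C
Convert q to W/m^2: 58.5 mW/m^2 = 0.0585 W/m^2
d = 500 * 3.1 / 0.0585 = 26495.73 m

26495.73


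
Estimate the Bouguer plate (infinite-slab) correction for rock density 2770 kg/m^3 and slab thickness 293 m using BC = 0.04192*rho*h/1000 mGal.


BC = 0.04192 * rho * h / 1000
= 0.04192 * 2770 * 293 / 1000
= 34.0227 mGal

34.0227


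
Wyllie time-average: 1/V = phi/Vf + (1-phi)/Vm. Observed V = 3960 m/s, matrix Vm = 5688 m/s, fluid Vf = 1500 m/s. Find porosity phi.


1/V - 1/Vm = 1/3960 - 1/5688 = 7.672e-05
1/Vf - 1/Vm = 1/1500 - 1/5688 = 0.00049086
phi = 7.672e-05 / 0.00049086 = 0.1563

0.1563


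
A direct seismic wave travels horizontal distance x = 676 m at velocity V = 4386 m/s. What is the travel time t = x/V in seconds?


t = x / V
= 676 / 4386
= 0.1541 s

0.1541


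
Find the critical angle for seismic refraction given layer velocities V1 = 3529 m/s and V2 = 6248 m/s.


V1/V2 = 3529/6248 = 0.564821
theta_c = arcsin(0.564821) = 34.3898 degrees

34.3898


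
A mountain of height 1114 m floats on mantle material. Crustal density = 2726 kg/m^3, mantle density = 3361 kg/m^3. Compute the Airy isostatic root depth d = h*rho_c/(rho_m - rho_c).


rho_m - rho_c = 3361 - 2726 = 635
d = 1114 * 2726 / 635
= 3036764 / 635
= 4782.31 m

4782.31


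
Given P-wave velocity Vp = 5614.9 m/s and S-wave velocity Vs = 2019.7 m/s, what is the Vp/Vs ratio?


Vp/Vs = 5614.9 / 2019.7
= 2.7801

2.7801


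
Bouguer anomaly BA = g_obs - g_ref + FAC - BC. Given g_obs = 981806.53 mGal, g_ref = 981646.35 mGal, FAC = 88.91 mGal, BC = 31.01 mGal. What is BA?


BA = g_obs - g_ref + FAC - BC
= 981806.53 - 981646.35 + 88.91 - 31.01
= 218.08 mGal

218.08


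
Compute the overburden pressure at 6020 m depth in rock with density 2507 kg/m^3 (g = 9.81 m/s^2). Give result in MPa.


P = rho * g * z / 1e6
= 2507 * 9.81 * 6020 / 1e6
= 148053893.4 / 1e6
= 148.0539 MPa

148.0539


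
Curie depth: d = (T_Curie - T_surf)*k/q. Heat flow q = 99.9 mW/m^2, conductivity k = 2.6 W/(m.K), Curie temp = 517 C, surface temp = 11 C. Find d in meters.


T_Curie - T_surf = 517 - 11 = 506 C
Convert q to W/m^2: 99.9 mW/m^2 = 0.0999 W/m^2
d = 506 * 2.6 / 0.0999 = 13169.17 m

13169.17


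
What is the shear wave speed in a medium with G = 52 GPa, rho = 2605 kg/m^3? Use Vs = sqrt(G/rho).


Convert G to Pa: G = 52e9 Pa
Compute G/rho = 52e9 / 2605 = 19961612.2841
Vs = sqrt(19961612.2841) = 4467.84 m/s

4467.84


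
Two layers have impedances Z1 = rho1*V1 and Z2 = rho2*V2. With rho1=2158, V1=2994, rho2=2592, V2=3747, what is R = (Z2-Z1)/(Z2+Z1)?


Z1 = 2158 * 2994 = 6461052
Z2 = 2592 * 3747 = 9712224
R = (9712224 - 6461052) / (9712224 + 6461052) = 3251172 / 16173276 = 0.201

0.201


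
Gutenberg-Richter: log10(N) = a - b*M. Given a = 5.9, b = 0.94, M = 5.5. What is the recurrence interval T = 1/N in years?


log10(N) = 5.9 - 0.94*5.5 = 0.73
N = 10^0.73 = 5.370318
T = 1/N = 1/5.370318 = 0.1862 years

0.1862


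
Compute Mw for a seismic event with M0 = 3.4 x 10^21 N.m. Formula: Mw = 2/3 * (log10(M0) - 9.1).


log10(M0) = log10(3.4 x 10^21) = 21.5315
Mw = 2/3 * (21.5315 - 9.1)
= 2/3 * 12.4315
= 8.29

8.29


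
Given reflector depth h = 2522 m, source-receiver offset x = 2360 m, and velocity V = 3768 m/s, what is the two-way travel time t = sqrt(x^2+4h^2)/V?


x^2 + 4h^2 = 2360^2 + 4*2522^2 = 5569600 + 25441936 = 31011536
sqrt(31011536) = 5568.8002
t = 5568.8002 / 3768 = 1.4779 s

1.4779


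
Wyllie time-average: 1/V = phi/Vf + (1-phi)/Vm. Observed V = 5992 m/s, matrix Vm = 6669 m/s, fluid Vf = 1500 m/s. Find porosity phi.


1/V - 1/Vm = 1/5992 - 1/6669 = 1.694e-05
1/Vf - 1/Vm = 1/1500 - 1/6669 = 0.00051672
phi = 1.694e-05 / 0.00051672 = 0.0328

0.0328


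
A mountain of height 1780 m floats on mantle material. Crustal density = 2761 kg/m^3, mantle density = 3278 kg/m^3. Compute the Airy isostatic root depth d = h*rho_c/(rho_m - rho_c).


rho_m - rho_c = 3278 - 2761 = 517
d = 1780 * 2761 / 517
= 4914580 / 517
= 9505.96 m

9505.96


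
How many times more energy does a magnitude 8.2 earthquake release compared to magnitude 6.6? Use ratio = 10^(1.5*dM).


M2 - M1 = 8.2 - 6.6 = 1.6
1.5 * 1.6 = 2.4
ratio = 10^2.4 = 251.19

251.19


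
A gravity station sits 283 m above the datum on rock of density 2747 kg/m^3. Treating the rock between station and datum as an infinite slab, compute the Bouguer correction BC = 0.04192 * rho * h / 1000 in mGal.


BC = 0.04192 * rho * h / 1000
= 0.04192 * 2747 * 283 / 1000
= 32.5886 mGal

32.5886


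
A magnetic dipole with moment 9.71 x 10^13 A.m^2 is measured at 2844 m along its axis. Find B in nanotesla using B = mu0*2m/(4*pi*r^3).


m = 9.71 x 10^13 = 97100000000000 A.m^2
2m = 194200000000000 A.m^2
r^3 = 2844^3 = 23003227584
B = (4pi*10^-7) * 194200000000000 / (4*pi * 23003227584) * 1e9
= 244038917.330855 / 289067083146.99 * 1e9
= 844229.3556 nT

844229.3556


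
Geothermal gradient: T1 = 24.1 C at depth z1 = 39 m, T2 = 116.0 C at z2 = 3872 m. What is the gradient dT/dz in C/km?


dT = 116.0 - 24.1 = 91.9 C
dz = 3872 - 39 = 3833 m
gradient = dT/dz * 1000 = 91.9/3833 * 1000 = 23.976 C/km

23.976


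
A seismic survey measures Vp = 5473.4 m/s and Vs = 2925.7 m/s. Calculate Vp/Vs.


Vp/Vs = 5473.4 / 2925.7
= 1.8708

1.8708


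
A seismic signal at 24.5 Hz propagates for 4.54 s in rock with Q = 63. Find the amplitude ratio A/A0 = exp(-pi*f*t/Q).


pi*f*t/Q = pi*24.5*4.54/63 = 5.546656
A/A0 = exp(-5.546656) = 0.0039

0.0039


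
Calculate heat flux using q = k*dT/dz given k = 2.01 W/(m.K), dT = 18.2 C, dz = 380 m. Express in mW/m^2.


q = k * dT / dz * 1000
= 2.01 * 18.2 / 380 * 1000
= 0.096268 * 1000
= 96.2684 mW/m^2

96.2684


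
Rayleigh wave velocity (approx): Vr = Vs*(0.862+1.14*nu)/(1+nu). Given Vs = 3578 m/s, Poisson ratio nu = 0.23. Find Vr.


Numerator factor = 0.862 + 1.14*0.23 = 1.1242
Denominator = 1 + 0.23 = 1.23
Vr = 3578 * 1.1242 / 1.23 = 3270.23 m/s

3270.23


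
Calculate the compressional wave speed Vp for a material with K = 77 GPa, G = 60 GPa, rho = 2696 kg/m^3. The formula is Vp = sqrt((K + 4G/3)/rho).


First compute the effective modulus:
K + 4G/3 = 77e9 + 4*60e9/3 = 157000000000.0 Pa
Then divide by density:
157000000000.0 / 2696 = 58234421.365 Pa/(kg/m^3)
Take the square root:
Vp = sqrt(58234421.365) = 7631.15 m/s

7631.15


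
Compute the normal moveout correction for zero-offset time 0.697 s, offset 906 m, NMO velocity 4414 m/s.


x/Vnmo = 906/4414 = 0.205256
(x/Vnmo)^2 = 0.04213
t0^2 = 0.485809
sqrt(0.485809 + 0.04213) = 0.726594
dt = 0.726594 - 0.697 = 0.029594

0.029594


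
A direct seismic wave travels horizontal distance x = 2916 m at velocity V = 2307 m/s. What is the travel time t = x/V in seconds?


t = x / V
= 2916 / 2307
= 1.264 s

1.264


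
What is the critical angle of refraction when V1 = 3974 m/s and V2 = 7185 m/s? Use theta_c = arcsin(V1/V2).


V1/V2 = 3974/7185 = 0.553097
theta_c = arcsin(0.553097) = 33.5797 degrees

33.5797


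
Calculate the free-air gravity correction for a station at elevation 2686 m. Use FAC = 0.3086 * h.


FAC = 0.3086 * h
= 0.3086 * 2686
= 828.8996 mGal

828.8996


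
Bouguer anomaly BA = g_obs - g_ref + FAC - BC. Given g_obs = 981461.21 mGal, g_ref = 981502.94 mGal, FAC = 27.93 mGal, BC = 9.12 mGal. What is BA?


BA = g_obs - g_ref + FAC - BC
= 981461.21 - 981502.94 + 27.93 - 9.12
= -22.92 mGal

-22.92


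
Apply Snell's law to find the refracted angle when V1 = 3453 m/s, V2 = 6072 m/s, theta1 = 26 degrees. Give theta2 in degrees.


sin(theta1) = sin(26 deg) = 0.438371
sin(theta2) = V2/V1 * sin(theta1) = 6072/3453 * 0.438371 = 0.770863
theta2 = arcsin(0.770863) = 50.4314 degrees

50.4314


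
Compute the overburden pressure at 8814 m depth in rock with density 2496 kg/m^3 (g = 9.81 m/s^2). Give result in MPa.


P = rho * g * z / 1e6
= 2496 * 9.81 * 8814 / 1e6
= 215817488.64 / 1e6
= 215.8175 MPa

215.8175


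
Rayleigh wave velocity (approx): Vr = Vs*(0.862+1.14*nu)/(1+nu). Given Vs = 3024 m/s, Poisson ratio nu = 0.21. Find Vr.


Numerator factor = 0.862 + 1.14*0.21 = 1.1014
Denominator = 1 + 0.21 = 1.21
Vr = 3024 * 1.1014 / 1.21 = 2752.59 m/s

2752.59


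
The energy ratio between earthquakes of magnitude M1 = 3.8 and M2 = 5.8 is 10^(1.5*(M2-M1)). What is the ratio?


M2 - M1 = 5.8 - 3.8 = 2.0
1.5 * 2.0 = 3.0
ratio = 10^3.0 = 1000.0

1000.0


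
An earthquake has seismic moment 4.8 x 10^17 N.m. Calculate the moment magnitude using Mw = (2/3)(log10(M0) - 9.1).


log10(M0) = log10(4.8 x 10^17) = 17.6812
Mw = 2/3 * (17.6812 - 9.1)
= 2/3 * 8.5812
= 5.72

5.72


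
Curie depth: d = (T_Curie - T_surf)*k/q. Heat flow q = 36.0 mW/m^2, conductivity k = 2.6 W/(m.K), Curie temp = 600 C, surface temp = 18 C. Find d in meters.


T_Curie - T_surf = 600 - 18 = 582 C
Convert q to W/m^2: 36.0 mW/m^2 = 0.036 W/m^2
d = 582 * 2.6 / 0.036 = 42033.33 m

42033.33


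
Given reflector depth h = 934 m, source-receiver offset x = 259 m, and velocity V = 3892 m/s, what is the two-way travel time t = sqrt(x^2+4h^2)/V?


x^2 + 4h^2 = 259^2 + 4*934^2 = 67081 + 3489424 = 3556505
sqrt(3556505) = 1885.8698
t = 1885.8698 / 3892 = 0.4846 s

0.4846


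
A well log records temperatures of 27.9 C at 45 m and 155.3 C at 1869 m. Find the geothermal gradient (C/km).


dT = 155.3 - 27.9 = 127.4 C
dz = 1869 - 45 = 1824 m
gradient = dT/dz * 1000 = 127.4/1824 * 1000 = 69.8465 C/km

69.8465


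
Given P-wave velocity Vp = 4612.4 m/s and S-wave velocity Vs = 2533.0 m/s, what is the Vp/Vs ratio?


Vp/Vs = 4612.4 / 2533.0
= 1.8209

1.8209


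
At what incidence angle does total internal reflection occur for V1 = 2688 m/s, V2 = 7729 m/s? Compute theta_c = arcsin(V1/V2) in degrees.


V1/V2 = 2688/7729 = 0.347781
theta_c = arcsin(0.347781) = 20.3517 degrees

20.3517


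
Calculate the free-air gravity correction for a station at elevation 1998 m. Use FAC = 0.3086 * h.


FAC = 0.3086 * h
= 0.3086 * 1998
= 616.5828 mGal

616.5828


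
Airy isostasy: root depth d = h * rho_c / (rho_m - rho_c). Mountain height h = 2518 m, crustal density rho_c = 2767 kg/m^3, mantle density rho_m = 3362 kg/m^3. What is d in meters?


rho_m - rho_c = 3362 - 2767 = 595
d = 2518 * 2767 / 595
= 6967306 / 595
= 11709.76 m

11709.76


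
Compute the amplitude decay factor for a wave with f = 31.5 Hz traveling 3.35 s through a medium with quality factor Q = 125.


pi*f*t/Q = pi*31.5*3.35/125 = 2.652133
A/A0 = exp(-2.652133) = 0.070501

0.070501


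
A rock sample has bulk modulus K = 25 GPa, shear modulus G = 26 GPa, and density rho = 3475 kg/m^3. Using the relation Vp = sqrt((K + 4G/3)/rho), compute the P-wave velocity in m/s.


First compute the effective modulus:
K + 4G/3 = 25e9 + 4*26e9/3 = 59666666666.67 Pa
Then divide by density:
59666666666.67 / 3475 = 17170263.789 Pa/(kg/m^3)
Take the square root:
Vp = sqrt(17170263.789) = 4143.7 m/s

4143.7


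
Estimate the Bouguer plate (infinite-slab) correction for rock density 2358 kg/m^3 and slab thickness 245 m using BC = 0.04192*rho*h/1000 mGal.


BC = 0.04192 * rho * h / 1000
= 0.04192 * 2358 * 245 / 1000
= 24.2176 mGal

24.2176


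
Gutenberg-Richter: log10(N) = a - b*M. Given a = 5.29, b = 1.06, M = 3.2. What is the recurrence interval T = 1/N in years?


log10(N) = 5.29 - 1.06*3.2 = 1.898
N = 10^1.898 = 79.067863
T = 1/N = 1/79.067863 = 0.0126 years

0.0126


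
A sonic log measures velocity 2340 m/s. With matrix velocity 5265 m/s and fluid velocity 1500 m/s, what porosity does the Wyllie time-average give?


1/V - 1/Vm = 1/2340 - 1/5265 = 0.00023742
1/Vf - 1/Vm = 1/1500 - 1/5265 = 0.00047673
phi = 0.00023742 / 0.00047673 = 0.498

0.498


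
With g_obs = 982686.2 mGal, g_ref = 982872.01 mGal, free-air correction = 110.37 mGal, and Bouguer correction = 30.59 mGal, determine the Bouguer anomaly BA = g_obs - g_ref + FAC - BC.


BA = g_obs - g_ref + FAC - BC
= 982686.2 - 982872.01 + 110.37 - 30.59
= -106.03 mGal

-106.03


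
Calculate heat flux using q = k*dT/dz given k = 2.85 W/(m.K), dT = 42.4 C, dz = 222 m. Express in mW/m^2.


q = k * dT / dz * 1000
= 2.85 * 42.4 / 222 * 1000
= 0.544324 * 1000
= 544.3243 mW/m^2

544.3243


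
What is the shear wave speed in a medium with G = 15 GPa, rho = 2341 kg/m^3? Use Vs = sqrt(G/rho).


Convert G to Pa: G = 15e9 Pa
Compute G/rho = 15e9 / 2341 = 6407518.1546
Vs = sqrt(6407518.1546) = 2531.31 m/s

2531.31


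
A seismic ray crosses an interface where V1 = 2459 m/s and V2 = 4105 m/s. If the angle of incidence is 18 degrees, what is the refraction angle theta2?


sin(theta1) = sin(18 deg) = 0.309017
sin(theta2) = V2/V1 * sin(theta1) = 4105/2459 * 0.309017 = 0.515866
theta2 = arcsin(0.515866) = 31.0554 degrees

31.0554


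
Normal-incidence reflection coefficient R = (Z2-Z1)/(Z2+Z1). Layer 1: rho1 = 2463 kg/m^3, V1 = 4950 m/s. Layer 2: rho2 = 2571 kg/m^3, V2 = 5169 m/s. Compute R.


Z1 = 2463 * 4950 = 12191850
Z2 = 2571 * 5169 = 13289499
R = (13289499 - 12191850) / (13289499 + 12191850) = 1097649 / 25481349 = 0.0431

0.0431


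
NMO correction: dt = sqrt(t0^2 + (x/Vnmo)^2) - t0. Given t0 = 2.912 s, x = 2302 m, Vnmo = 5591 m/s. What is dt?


x/Vnmo = 2302/5591 = 0.411733
(x/Vnmo)^2 = 0.169524
t0^2 = 8.479744
sqrt(8.479744 + 0.169524) = 2.940964
dt = 2.940964 - 2.912 = 0.028964

0.028964


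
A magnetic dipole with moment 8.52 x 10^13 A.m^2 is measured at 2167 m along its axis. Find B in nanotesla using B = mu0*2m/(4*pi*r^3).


m = 8.52 x 10^13 = 85200000000000 A.m^2
2m = 170400000000000 A.m^2
r^3 = 2167^3 = 10175991463
B = (4pi*10^-7) * 170400000000000 / (4*pi * 10175991463) * 1e9
= 214130955.26868 / 127875280092.61 * 1e9
= 1674529.7067 nT

1674529.7067


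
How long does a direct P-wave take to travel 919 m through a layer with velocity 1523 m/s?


t = x / V
= 919 / 1523
= 0.6034 s

0.6034


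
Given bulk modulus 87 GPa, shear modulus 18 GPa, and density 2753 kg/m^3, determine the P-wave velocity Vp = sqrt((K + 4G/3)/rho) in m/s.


First compute the effective modulus:
K + 4G/3 = 87e9 + 4*18e9/3 = 111000000000.0 Pa
Then divide by density:
111000000000.0 / 2753 = 40319651.2895 Pa/(kg/m^3)
Take the square root:
Vp = sqrt(40319651.2895) = 6349.78 m/s

6349.78


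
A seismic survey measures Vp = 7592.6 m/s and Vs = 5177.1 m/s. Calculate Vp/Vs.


Vp/Vs = 7592.6 / 5177.1
= 1.4666

1.4666


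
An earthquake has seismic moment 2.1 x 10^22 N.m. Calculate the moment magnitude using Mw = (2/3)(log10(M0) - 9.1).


log10(M0) = log10(2.1 x 10^22) = 22.3222
Mw = 2/3 * (22.3222 - 9.1)
= 2/3 * 13.2222
= 8.81

8.81


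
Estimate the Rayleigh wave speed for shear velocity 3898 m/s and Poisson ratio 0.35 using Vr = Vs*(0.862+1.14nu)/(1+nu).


Numerator factor = 0.862 + 1.14*0.35 = 1.261
Denominator = 1 + 0.35 = 1.35
Vr = 3898 * 1.261 / 1.35 = 3641.02 m/s

3641.02


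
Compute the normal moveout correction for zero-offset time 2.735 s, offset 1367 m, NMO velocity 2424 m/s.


x/Vnmo = 1367/2424 = 0.563944
(x/Vnmo)^2 = 0.318033
t0^2 = 7.480225
sqrt(7.480225 + 0.318033) = 2.792536
dt = 2.792536 - 2.735 = 0.057536

0.057536


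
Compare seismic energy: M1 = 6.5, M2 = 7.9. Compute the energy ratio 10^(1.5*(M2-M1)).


M2 - M1 = 7.9 - 6.5 = 1.4
1.5 * 1.4 = 2.1
ratio = 10^2.1 = 125.89

125.89


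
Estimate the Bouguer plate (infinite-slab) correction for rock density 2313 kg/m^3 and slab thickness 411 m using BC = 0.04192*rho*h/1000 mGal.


BC = 0.04192 * rho * h / 1000
= 0.04192 * 2313 * 411 / 1000
= 39.851 mGal

39.851


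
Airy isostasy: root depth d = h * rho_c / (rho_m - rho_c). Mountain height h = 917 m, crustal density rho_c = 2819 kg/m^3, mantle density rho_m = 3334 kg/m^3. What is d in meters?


rho_m - rho_c = 3334 - 2819 = 515
d = 917 * 2819 / 515
= 2585023 / 515
= 5019.46 m

5019.46


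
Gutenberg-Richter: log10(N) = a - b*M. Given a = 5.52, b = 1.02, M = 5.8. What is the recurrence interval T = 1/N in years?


log10(N) = 5.52 - 1.02*5.8 = -0.396
N = 10^-0.396 = 0.401791
T = 1/N = 1/0.401791 = 2.4889 years

2.4889


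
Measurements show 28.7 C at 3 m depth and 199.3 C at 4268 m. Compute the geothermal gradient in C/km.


dT = 199.3 - 28.7 = 170.6 C
dz = 4268 - 3 = 4265 m
gradient = dT/dz * 1000 = 170.6/4265 * 1000 = 40.0 C/km

40.0


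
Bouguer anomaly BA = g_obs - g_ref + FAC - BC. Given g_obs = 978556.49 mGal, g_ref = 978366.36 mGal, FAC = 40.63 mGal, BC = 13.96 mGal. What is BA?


BA = g_obs - g_ref + FAC - BC
= 978556.49 - 978366.36 + 40.63 - 13.96
= 216.8 mGal

216.8


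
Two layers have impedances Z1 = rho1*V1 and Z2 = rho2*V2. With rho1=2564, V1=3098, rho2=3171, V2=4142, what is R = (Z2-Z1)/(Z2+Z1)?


Z1 = 2564 * 3098 = 7943272
Z2 = 3171 * 4142 = 13134282
R = (13134282 - 7943272) / (13134282 + 7943272) = 5191010 / 21077554 = 0.2463

0.2463


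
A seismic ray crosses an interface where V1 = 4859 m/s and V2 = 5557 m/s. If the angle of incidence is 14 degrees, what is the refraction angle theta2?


sin(theta1) = sin(14 deg) = 0.241922
sin(theta2) = V2/V1 * sin(theta1) = 5557/4859 * 0.241922 = 0.276674
theta2 = arcsin(0.276674) = 16.0618 degrees

16.0618


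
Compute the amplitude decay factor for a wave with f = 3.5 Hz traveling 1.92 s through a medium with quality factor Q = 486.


pi*f*t/Q = pi*3.5*1.92/486 = 0.043439
A/A0 = exp(-0.043439) = 0.957491

0.957491


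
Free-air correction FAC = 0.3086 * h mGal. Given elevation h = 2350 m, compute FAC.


FAC = 0.3086 * h
= 0.3086 * 2350
= 725.21 mGal

725.21


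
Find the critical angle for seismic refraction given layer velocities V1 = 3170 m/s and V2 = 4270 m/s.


V1/V2 = 3170/4270 = 0.742389
theta_c = arcsin(0.742389) = 47.9353 degrees

47.9353


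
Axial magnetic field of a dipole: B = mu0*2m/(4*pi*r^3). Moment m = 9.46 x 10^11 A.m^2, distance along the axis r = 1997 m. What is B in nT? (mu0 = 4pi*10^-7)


m = 9.46 x 10^11 = 946000000000 A.m^2
2m = 1892000000000 A.m^2
r^3 = 1997^3 = 7964053973
B = (4pi*10^-7) * 1892000000000 / (4*pi * 7964053973) * 1e9
= 2377557.320237 / 100079253817.48 * 1e9
= 23756.7451 nT

23756.7451


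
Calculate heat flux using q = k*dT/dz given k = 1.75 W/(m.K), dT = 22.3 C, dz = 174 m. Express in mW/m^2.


q = k * dT / dz * 1000
= 1.75 * 22.3 / 174 * 1000
= 0.224282 * 1000
= 224.2816 mW/m^2

224.2816


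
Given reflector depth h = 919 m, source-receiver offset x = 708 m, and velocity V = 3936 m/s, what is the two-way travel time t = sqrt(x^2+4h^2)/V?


x^2 + 4h^2 = 708^2 + 4*919^2 = 501264 + 3378244 = 3879508
sqrt(3879508) = 1969.6467
t = 1969.6467 / 3936 = 0.5004 s

0.5004


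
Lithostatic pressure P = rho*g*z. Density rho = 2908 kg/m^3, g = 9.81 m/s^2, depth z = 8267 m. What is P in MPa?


P = rho * g * z / 1e6
= 2908 * 9.81 * 8267 / 1e6
= 235836677.16 / 1e6
= 235.8367 MPa

235.8367


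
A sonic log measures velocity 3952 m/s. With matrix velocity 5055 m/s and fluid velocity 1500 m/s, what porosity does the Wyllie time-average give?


1/V - 1/Vm = 1/3952 - 1/5055 = 5.521e-05
1/Vf - 1/Vm = 1/1500 - 1/5055 = 0.00046884
phi = 5.521e-05 / 0.00046884 = 0.1178

0.1178


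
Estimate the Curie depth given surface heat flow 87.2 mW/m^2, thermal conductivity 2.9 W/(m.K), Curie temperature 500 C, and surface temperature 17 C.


T_Curie - T_surf = 500 - 17 = 483 C
Convert q to W/m^2: 87.2 mW/m^2 = 0.0872 W/m^2
d = 483 * 2.9 / 0.0872 = 16063.07 m

16063.07


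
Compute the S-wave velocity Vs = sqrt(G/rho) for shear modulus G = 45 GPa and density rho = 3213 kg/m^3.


Convert G to Pa: G = 45e9 Pa
Compute G/rho = 45e9 / 3213 = 14005602.2409
Vs = sqrt(14005602.2409) = 3742.41 m/s

3742.41


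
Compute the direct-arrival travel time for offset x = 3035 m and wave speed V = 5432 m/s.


t = x / V
= 3035 / 5432
= 0.5587 s

0.5587


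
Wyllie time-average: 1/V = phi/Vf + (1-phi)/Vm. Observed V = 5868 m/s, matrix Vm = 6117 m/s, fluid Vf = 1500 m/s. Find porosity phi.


1/V - 1/Vm = 1/5868 - 1/6117 = 6.94e-06
1/Vf - 1/Vm = 1/1500 - 1/6117 = 0.00050319
phi = 6.94e-06 / 0.00050319 = 0.0138

0.0138


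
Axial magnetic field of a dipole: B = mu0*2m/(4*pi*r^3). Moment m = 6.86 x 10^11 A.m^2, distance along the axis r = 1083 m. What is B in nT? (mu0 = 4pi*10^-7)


m = 6.86 x 10^11 = 686000000000 A.m^2
2m = 1372000000000 A.m^2
r^3 = 1083^3 = 1270238787
B = (4pi*10^-7) * 1372000000000 / (4*pi * 1270238787) * 1e9
= 1724106.04829 / 15962291366.18 * 1e9
= 108011.1877 nT

108011.1877


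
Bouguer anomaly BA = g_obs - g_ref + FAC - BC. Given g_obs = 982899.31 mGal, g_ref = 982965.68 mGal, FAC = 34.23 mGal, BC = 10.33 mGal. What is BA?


BA = g_obs - g_ref + FAC - BC
= 982899.31 - 982965.68 + 34.23 - 10.33
= -42.47 mGal

-42.47


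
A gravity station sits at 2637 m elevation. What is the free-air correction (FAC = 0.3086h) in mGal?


FAC = 0.3086 * h
= 0.3086 * 2637
= 813.7782 mGal

813.7782


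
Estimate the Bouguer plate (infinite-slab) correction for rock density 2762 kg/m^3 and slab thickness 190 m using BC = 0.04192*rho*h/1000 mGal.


BC = 0.04192 * rho * h / 1000
= 0.04192 * 2762 * 190 / 1000
= 21.9988 mGal

21.9988


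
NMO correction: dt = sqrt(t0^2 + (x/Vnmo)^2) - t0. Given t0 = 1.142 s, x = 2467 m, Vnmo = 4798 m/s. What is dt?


x/Vnmo = 2467/4798 = 0.514173
(x/Vnmo)^2 = 0.264373
t0^2 = 1.304164
sqrt(1.304164 + 0.264373) = 1.252413
dt = 1.252413 - 1.142 = 0.110413

0.110413


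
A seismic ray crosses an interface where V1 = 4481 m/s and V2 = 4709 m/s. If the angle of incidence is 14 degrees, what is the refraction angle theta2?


sin(theta1) = sin(14 deg) = 0.241922
sin(theta2) = V2/V1 * sin(theta1) = 4709/4481 * 0.241922 = 0.254231
theta2 = arcsin(0.254231) = 14.728 degrees

14.728


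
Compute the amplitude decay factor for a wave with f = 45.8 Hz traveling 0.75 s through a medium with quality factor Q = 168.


pi*f*t/Q = pi*45.8*0.75/168 = 0.642343
A/A0 = exp(-0.642343) = 0.526058

0.526058


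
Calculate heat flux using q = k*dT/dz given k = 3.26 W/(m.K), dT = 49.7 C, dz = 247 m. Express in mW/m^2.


q = k * dT / dz * 1000
= 3.26 * 49.7 / 247 * 1000
= 0.65596 * 1000
= 655.9595 mW/m^2

655.9595


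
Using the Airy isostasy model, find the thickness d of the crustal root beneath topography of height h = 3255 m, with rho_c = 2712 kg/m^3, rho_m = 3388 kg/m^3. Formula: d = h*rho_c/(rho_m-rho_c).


rho_m - rho_c = 3388 - 2712 = 676
d = 3255 * 2712 / 676
= 8827560 / 676
= 13058.52 m

13058.52


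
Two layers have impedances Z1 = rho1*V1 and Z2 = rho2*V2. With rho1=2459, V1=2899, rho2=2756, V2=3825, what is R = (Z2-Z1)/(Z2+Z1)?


Z1 = 2459 * 2899 = 7128641
Z2 = 2756 * 3825 = 10541700
R = (10541700 - 7128641) / (10541700 + 7128641) = 3413059 / 17670341 = 0.1932

0.1932


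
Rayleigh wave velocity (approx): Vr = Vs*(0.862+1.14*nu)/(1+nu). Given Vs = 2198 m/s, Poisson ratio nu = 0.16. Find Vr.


Numerator factor = 0.862 + 1.14*0.16 = 1.0444
Denominator = 1 + 0.16 = 1.16
Vr = 2198 * 1.0444 / 1.16 = 1978.96 m/s

1978.96


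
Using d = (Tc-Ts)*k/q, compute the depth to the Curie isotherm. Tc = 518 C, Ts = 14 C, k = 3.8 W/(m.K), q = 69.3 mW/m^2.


T_Curie - T_surf = 518 - 14 = 504 C
Convert q to W/m^2: 69.3 mW/m^2 = 0.0693 W/m^2
d = 504 * 3.8 / 0.0693 = 27636.36 m

27636.36


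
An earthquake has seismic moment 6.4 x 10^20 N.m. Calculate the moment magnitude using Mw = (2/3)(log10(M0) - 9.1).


log10(M0) = log10(6.4 x 10^20) = 20.8062
Mw = 2/3 * (20.8062 - 9.1)
= 2/3 * 11.7062
= 7.8

7.8


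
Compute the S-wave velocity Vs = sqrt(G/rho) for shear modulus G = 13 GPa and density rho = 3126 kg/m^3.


Convert G to Pa: G = 13e9 Pa
Compute G/rho = 13e9 / 3126 = 4158669.2258
Vs = sqrt(4158669.2258) = 2039.28 m/s

2039.28


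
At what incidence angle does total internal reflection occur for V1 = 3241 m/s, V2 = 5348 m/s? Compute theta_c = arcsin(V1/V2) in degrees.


V1/V2 = 3241/5348 = 0.606021
theta_c = arcsin(0.606021) = 37.3023 degrees

37.3023


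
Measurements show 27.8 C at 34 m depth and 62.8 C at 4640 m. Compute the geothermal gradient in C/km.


dT = 62.8 - 27.8 = 35.0 C
dz = 4640 - 34 = 4606 m
gradient = dT/dz * 1000 = 35.0/4606 * 1000 = 7.5988 C/km

7.5988


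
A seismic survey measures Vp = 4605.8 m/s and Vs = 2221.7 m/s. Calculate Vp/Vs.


Vp/Vs = 4605.8 / 2221.7
= 2.0731

2.0731


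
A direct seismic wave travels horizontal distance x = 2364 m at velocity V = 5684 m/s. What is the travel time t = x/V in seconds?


t = x / V
= 2364 / 5684
= 0.4159 s

0.4159


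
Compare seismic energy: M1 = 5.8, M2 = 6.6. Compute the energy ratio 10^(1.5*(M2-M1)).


M2 - M1 = 6.6 - 5.8 = 0.8
1.5 * 0.8 = 1.2
ratio = 10^1.2 = 15.85

15.85


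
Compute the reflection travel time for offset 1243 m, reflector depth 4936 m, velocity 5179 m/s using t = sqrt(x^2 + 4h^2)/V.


x^2 + 4h^2 = 1243^2 + 4*4936^2 = 1545049 + 97456384 = 99001433
sqrt(99001433) = 9949.9464
t = 9949.9464 / 5179 = 1.9212 s

1.9212


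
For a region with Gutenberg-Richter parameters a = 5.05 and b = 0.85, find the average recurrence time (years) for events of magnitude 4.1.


log10(N) = 5.05 - 0.85*4.1 = 1.565
N = 10^1.565 = 36.72823
T = 1/N = 1/36.72823 = 0.0272 years

0.0272
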